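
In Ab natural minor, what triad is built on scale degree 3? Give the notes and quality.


Reasoning:
Ab natural minor scale: Ab Bb Cb Db Eb Fb Gb
Diatonic triad on degree 3 stacks scale notes 3, 5, 7: Cb Eb Gb
Cb→Eb = 4 semitones; Cb→Gb = 7 semitones → major triad
= Cb Eb Gb (major)


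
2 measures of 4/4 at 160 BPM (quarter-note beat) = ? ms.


Solution.
Quarter-note beat duration = 60000 / 160 ms
Beats per measure (4/4) = 4
One measure = 4 × 60000 / 160 = 240000 / 160 ms
2 measures = 2 × 240000 / 160 = 480000 / 160
= 3000.0 ms


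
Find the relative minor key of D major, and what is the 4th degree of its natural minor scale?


Solution.
The relative minor shares the major's key signature and starts on its 6th degree
6th degree = a major 6th above the tonic; a major 6th above D is B
→ relative minor of D major is B minor
B natural minor scale: B C# D E F# G A
= B minor; 4th degree = E


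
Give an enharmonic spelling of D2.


Step by step:
Enharmonic notes sound the same pitch but are spelled with different letter names
D and C## name the same pitch class
= C##2


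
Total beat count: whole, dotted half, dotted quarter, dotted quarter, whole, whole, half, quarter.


Working:
Beat values:
  whole = 4 beats
  dotted half = 3 beats
  dotted quarter = 1.5 beats
  dotted quarter = 1.5 beats
  whole = 4 beats
  whole = 4 beats
  half = 2 beats
  quarter = 1 beat
Sum = 4 + 3 + 1.5 + 1.5 + 4 + 4 + 2 + 1
= 21 beats


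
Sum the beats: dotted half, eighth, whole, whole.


Beat values:
  dotted half = 3 beats
  eighth = 0.5 beats
  whole = 4 beats
  whole = 4 beats
Sum = 3 + 0.5 + 4 + 4
= 11.5 beats


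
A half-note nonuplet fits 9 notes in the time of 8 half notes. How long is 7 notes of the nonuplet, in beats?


Solution.
Nonuplet: 9 notes occupy the space of 8 half notes
Space = 8 × 2 = 16 beats
Each nonuplet note = 16 / 9 = 16/9 beats
7 notes = 7 × 16/9 = 112/9
= 112/9 beats


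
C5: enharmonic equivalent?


Reasoning:
Enharmonic notes sound the same pitch but are spelled with different letter names
C and Dbb name the same pitch class
= Dbb5


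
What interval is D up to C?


Working:
Letter names: D → C spans 7 letter names → a 7th
Semitones: D → C = 10 half-steps
A 7th of 10 semitones is a minor 7th
= minor 7th


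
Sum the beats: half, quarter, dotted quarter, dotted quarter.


Working:
Beat values:
  half = 2 beats
  quarter = 1 beat
  dotted quarter = 1.5 beats
  dotted quarter = 1.5 beats
Sum = 2 + 1 + 1.5 + 1.5
= 6 beats


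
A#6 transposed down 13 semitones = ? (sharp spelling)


A#6: chromatic position 10 in octave 6 → absolute = 6×12 + 10 = 82
Transpose down 13: 82 - 13 = 69
69 = 5×12 + 9 → A in octave 5
Result = A5


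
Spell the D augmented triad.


Augmented triad = root + major 3rd (4 semitones) + augmented 5th (8 semitones)
A triad on D stacks thirds, so the chord tones use letter names D-F-A
Root: D
Major 3rd above D: F#
Augmented 5th above D: A#
Chord = D F# A#


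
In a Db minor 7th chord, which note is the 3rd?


Minor 7th chord = root + minor 3rd + perfect 5th + minor 7th
Seventh chords stack in thirds, so the letter names are D-F-A-C
Root: Db
Minor 3rd above Db: Fb
Perfect 5th above Db: Ab
Minor 7th above Db: Cb
The 3rd = Fb


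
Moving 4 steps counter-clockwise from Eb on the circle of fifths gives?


Each counter-clockwise step moves down a perfect 5th (= up a perfect 4th)
From Eb: Eb → Ab → Db → F#/Gb → B
= B


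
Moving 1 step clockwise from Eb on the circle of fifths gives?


Step by step:
Each clockwise step on the circle of fifths moves up a perfect 5th
From Eb: Eb → Bb
= Bb


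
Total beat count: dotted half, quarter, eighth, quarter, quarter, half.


Reasoning:
Beat values:
  dotted half = 3 beats
  quarter = 1 beat
  eighth = 0.5 beats
  quarter = 1 beat
  quarter = 1 beat
  half = 2 beats
Sum = 3 + 1 + 0.5 + 1 + 1 + 2
= 8.5 beats


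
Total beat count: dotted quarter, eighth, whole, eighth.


Beat values:
  dotted quarter = 1.5 beats
  eighth = 0.5 beats
  whole = 4 beats
  eighth = 0.5 beats
Sum = 1.5 + 0.5 + 4 + 0.5
= 6.5 beats


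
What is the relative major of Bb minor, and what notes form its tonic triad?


Working:
The relative major shares the key signature and is a minor 3rd above the minor tonic
A minor 3rd above Bb is Db
→ relative major of Bb minor is Db major
Tonic triad of Db major = root + major 3rd + perfect 5th = Db F Ab
= Db major; triad = Db F Ab


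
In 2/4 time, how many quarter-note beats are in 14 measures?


Step by step:
Time signature 2/4: the bottom number 4 means the quarter note gets one count
The top number 2 means 2 quarter-note beats per measure
Total = 2 × 14 measures
= 28 quarter-note beats


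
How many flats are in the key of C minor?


Step by step:
Flat minor keys: A(0), D(1), G(2), C(3), F(4), Bb(5), Eb(6), Ab(7)
C minor has 3 flats
Order of flats: Bb Eb Ab Db Gb Cb Fb → first 3: Bb, Eb, Ab
= 3 flats


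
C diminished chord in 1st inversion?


Root position: C Eb Gb
1st inversion: move root up an octave
Bass note: Eb
Notes (bottom to top) = Eb Gb C


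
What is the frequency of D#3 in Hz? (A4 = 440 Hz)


Working:
f = 440 × 2^(n/12) where n = semitones from A4
D#3: -18 semitones from A4
f = 440 × 2^(-18/12)
f = 155.56 Hz


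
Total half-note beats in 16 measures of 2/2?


Reasoning:
Time signature 2/2: the bottom number 2 means the half note gets one count
The top number 2 means 2 half-note beats per measure
Total = 2 × 16 measures
= 32 half-note beats


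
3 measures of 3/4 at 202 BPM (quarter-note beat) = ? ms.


Solution.
Quarter-note beat duration = 60000 / 202 ms
Beats per measure (3/4) = 3
One measure = 3 × 60000 / 202 = 180000 / 202 ms
3 measures = 3 × 180000 / 202 = 540000 / 202
= 2673.3 ms


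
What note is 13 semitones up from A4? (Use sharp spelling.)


Step by step:
A4: chromatic position 9 in octave 4 → absolute = 4×12 + 9 = 57
Transpose up 13: 57 + 13 = 70
70 = 5×12 + 10 → A# in octave 5
Result = A#5


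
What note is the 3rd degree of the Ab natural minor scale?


Solution.
Natural minor scale pattern: W-H-W-W-H-W-W (2-1-2-2-1-2-2 semitones)
Starting from Ab:
  Ab + 2 semitones → Bb
  Bb + 1 semitone → Cb
  Cb + 2 semitones → Db
  Db + 2 semitones → Eb
  Eb + 1 semitone → Fb
  Fb + 2 semitones → Gb
  Gb + 2 semitones → Ab
Scale: Ab Bb Cb Db Eb Fb Gb
Degree 3 = Cb


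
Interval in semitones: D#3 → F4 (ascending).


Working:
Absolute semitone position = octave×12 + chromatic position
D#3: 3×12 + 3 = 39
F4: 4×12 + 5 = 53
Difference = 53 - 39 = 14
= 14 semitones


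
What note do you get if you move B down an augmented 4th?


augmented 4th: 4 letter names, 6 semitones
Letter: B - 3 → F
Pitch: B - 6 semitones, spelled as an F → F
= F


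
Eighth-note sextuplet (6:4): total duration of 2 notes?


Let's work it out.
Sextuplet: 6 notes occupy the space of 4 eighth notes
Space = 4 × 1/2 = 2 beats
Each sextuplet note = 2 / 6 = 1/3 beats
2 notes = 2 × 1/3 = 2/3
= 2/3 beats


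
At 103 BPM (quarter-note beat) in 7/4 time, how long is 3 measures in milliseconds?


Quarter-note beat duration = 60000 / 103 ms
Beats per measure (7/4) = 7
One measure = 7 × 60000 / 103 = 420000 / 103 ms
3 measures = 3 × 420000 / 103 = 1260000 / 103
= 12233.0 ms


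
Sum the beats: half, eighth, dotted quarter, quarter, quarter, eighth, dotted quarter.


Let's work it out.
Beat values:
  half = 2 beats
  eighth = 0.5 beats
  dotted quarter = 1.5 beats
  quarter = 1 beat
  quarter = 1 beat
  eighth = 0.5 beats
  dotted quarter = 1.5 beats
Sum = 2 + 0.5 + 1.5 + 1 + 1 + 0.5 + 1.5
= 8 beats


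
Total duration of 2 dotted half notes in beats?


Reasoning:
Base half note = 2 beats
Dot 1 adds half the previous value: +1
One dotted half = 2 + 1 = 3
2 of them = 2 × 3 = 6
= 6 beats


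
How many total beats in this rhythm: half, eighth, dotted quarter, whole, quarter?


Beat values:
  half = 2 beats
  eighth = 0.5 beats
  dotted quarter = 1.5 beats
  whole = 4 beats
  quarter = 1 beat
Sum = 2 + 0.5 + 1.5 + 4 + 1
= 9 beats


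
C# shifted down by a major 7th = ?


Step by step:
major 7th: 7 letter names, 11 semitones
Letter: C - 6 → D
Pitch: C# - 11 semitones, spelled as a D → D
= D


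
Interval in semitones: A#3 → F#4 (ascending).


Let's work it out.
Absolute semitone position = octave×12 + chromatic position
A#3: 3×12 + 10 = 46
F#4: 4×12 + 6 = 54
Difference = 54 - 46 = 8
= 8 semitones


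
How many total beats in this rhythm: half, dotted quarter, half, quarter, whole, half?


Beat values:
  half = 2 beats
  dotted quarter = 1.5 beats
  half = 2 beats
  quarter = 1 beat
  whole = 4 beats
  half = 2 beats
Sum = 2 + 1.5 + 2 + 1 + 4 + 2
= 12.5 beats


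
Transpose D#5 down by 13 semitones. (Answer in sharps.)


Solution.
D#5: chromatic position 3 in octave 5 → absolute = 5×12 + 3 = 63
Transpose down 13: 63 - 13 = 50
50 = 4×12 + 2 → D in octave 4
Result = D4


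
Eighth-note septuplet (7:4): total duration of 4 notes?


Septuplet: 7 notes occupy the space of 4 eighth notes
Space = 4 × 1/2 = 2 beats
Each septuplet note = 2 / 7 = 2/7 beats
4 notes = 4 × 2/7 = 8/7
= 8/7 beats


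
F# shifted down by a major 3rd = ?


major 3rd: 3 letter names, 4 semitones
Letter: F - 2 → D
Pitch: F# - 4 semitones, spelled as a D → D
= D


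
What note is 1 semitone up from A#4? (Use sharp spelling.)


A#4: chromatic position 10 in octave 4 → absolute = 4×12 + 10 = 58
Transpose up 1: 58 + 1 = 59
59 = 4×12 + 11 → B in octave 4
Result = B4


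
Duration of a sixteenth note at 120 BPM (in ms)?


One quarter-note beat = 60000 / BPM = 60000 / 120 ms
Sixteenth note = 1/4 × quarter note
Duration = 1/4 × 60000 / 120 = 15000 / 120
= 125.0 ms


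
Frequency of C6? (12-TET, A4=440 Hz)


Let's work it out.
f = 440 × 2^(n/12) where n = semitones from A4
C6: 15 semitones from A4
f = 440 × 2^(15/12)
f = 1046.50 Hz


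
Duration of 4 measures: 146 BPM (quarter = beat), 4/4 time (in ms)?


Let's work it out.
Quarter-note beat duration = 60000 / 146 ms
Beats per measure (4/4) = 4
One measure = 4 × 60000 / 146 = 240000 / 146 ms
4 measures = 4 × 240000 / 146 = 960000 / 146
= 6575.3 ms


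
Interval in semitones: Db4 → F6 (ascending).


Let's work it out.
Absolute semitone position = octave×12 + chromatic position
Db4: 4×12 + 1 = 49
F6: 6×12 + 5 = 77
Difference = 77 - 49 = 28
= 28 semitones


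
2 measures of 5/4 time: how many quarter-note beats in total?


Step by step:
Time signature 5/4: the bottom number 4 means the quarter note gets one count
The top number 5 means 5 quarter-note beats per measure
Total = 5 × 2 measures
= 10 quarter-note beats


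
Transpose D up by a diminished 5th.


Solution.
diminished 5th: 5 letter names, 6 semitones
Letter: D + 4 → A
Pitch: D + 6 semitones, spelled as an A → Ab
= Ab


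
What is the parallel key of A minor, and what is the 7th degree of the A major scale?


Let's work it out.
Parallel keys share the same tonic but differ in mode
A minor → parallel is A major
A major scale: A B C# D E F# G#
= A major; 7th degree = G#


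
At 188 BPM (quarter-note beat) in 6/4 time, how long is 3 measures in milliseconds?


Quarter-note beat duration = 60000 / 188 ms
Beats per measure (6/4) = 6
One measure = 6 × 60000 / 188 = 360000 / 188 ms
3 measures = 3 × 360000 / 188 = 1080000 / 188
= 5744.7 ms


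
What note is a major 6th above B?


Step by step:
A 6th spans 6 letter names, so from B we land on G
A major 6th = 9 semitones above B
Spell G at that pitch: G#
= G#


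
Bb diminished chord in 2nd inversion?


Root position: Bb Db Fb
2nd inversion: move root and 3rd up an octave
Bass note: Fb
Notes (bottom to top) = Fb Bb Db


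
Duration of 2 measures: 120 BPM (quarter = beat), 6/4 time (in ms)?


Working:
Quarter-note beat duration = 60000 / 120 ms
Beats per measure (6/4) = 6
One measure = 6 × 60000 / 120 = 360000 / 120 ms
2 measures = 2 × 360000 / 120 = 720000 / 120
= 6000.0 ms


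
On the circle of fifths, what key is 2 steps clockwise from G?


Solution.
Each clockwise step on the circle of fifths moves up a perfect 5th
From G: G → D → A
= A


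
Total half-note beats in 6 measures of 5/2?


Let's work it out.
Time signature 5/2: the bottom number 2 means the half note gets one count
The top number 5 means 5 half-note beats per measure
Total = 5 × 6 measures
= 30 half-note beats


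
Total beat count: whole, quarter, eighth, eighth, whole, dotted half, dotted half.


Working:
Beat values:
  whole = 4 beats
  quarter = 1 beat
  eighth = 0.5 beats
  eighth = 0.5 beats
  whole = 4 beats
  dotted half = 3 beats
  dotted half = 3 beats
Sum = 4 + 1 + 0.5 + 0.5 + 4 + 3 + 3
= 16 beats


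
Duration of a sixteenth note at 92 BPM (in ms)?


One quarter-note beat = 60000 / BPM = 60000 / 92 ms
Sixteenth note = 1/4 × quarter note
Duration = 1/4 × 60000 / 92 = 15000 / 92
= 163.0 ms


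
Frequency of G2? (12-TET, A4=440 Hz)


Working:
f = 440 × 2^(n/12) where n = semitones from A4
G2: -26 semitones from A4
f = 440 × 2^(-26/12)
f = 98.00 Hz


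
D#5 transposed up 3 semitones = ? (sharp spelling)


D#5: chromatic position 3 in octave 5 → absolute = 5×12 + 3 = 63
Transpose up 3: 63 + 3 = 66
66 = 5×12 + 6 → F# in octave 5
Result = F#5


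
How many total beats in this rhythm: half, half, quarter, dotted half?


Beat values:
  half = 2 beats
  half = 2 beats
  quarter = 1 beat
  dotted half = 3 beats
Sum = 2 + 2 + 1 + 3
= 8 beats


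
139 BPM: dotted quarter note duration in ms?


Working:
One quarter-note beat = 60000 / BPM = 60000 / 139 ms
Dotted quarter note = 3/2 × quarter note
Duration = 3/2 × 60000 / 139 = 90000 / 139
= 647.5 ms


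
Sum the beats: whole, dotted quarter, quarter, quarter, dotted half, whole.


Beat values:
  whole = 4 beats
  dotted quarter = 1.5 beats
  quarter = 1 beat
  quarter = 1 beat
  dotted half = 3 beats
  whole = 4 beats
Sum = 4 + 1.5 + 1 + 1 + 3 + 4
= 14.5 beats


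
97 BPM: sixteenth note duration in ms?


Let's work it out.
One quarter-note beat = 60000 / BPM = 60000 / 97 ms
Sixteenth note = 1/4 × quarter note
Duration = 1/4 × 60000 / 97 = 15000 / 97
= 154.6 ms


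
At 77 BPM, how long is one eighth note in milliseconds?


Solution.
One quarter-note beat = 60000 / BPM = 60000 / 77 ms
Eighth note = 1/2 × quarter note
Duration = 1/2 × 60000 / 77 = 30000 / 77
= 389.6 ms


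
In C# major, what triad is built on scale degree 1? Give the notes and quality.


Working:
C# major scale: C# D# E# F# G# A# B#
Diatonic triad on degree 1 stacks scale notes 1, 3, 5: C# E# G#
C#→E# = 4 semitones; C#→G# = 7 semitones → major triad
= C# E# G# (major)


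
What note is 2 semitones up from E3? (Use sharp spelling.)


E3: chromatic position 4 in octave 3 → absolute = 3×12 + 4 = 40
Transpose up 2: 40 + 2 = 42
42 = 3×12 + 6 → F# in octave 3
Result = F#3


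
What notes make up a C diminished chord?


Diminished triad = root + minor 3rd (3 semitones) + diminished 5th (6 semitones)
A triad on C stacks thirds, so the chord tones use letter names C-E-G
Root: C
Minor 3rd above C: Eb
Diminished 5th above C: Gb
Chord = C Eb Gb


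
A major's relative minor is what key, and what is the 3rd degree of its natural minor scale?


Solution.
The relative minor shares the major's key signature and starts on its 6th degree
6th degree = a major 6th above the tonic; a major 6th above A is F#
→ relative minor of A major is F# minor
F# natural minor scale: F# G# A B C# D E
= F# minor; 3rd degree = A


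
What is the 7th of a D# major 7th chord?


Step by step:
Major 7th chord = root + major 3rd + perfect 5th + major 7th
Seventh chords stack in thirds, so the letter names are D-F-A-C
Root: D#
Major 3rd above D#: F##
Perfect 5th above D#: A#
Major 7th above D#: C##
The 7th = C##


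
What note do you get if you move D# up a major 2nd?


Reasoning:
major 2nd: 2 letter names, 2 semitones
Letter: D + 1 → E
Pitch: D# + 2 semitones, spelled as an E → E#
= E#


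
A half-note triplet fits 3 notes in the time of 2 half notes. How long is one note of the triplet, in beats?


Triplet: 3 notes occupy the space of 2 half notes
Space = 2 × 2 = 4 beats
Each triplet note = 4 / 3 = 4/3 beats
= 4/3 beats


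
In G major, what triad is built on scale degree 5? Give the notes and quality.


Let's work it out.
G major scale: G A B C D E F#
Diatonic triad on degree 5 stacks scale notes 5, 7, 2: D F# A
D→F# = 4 semitones; D→A = 7 semitones → major triad
= D F# A (major)


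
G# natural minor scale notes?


Solution.
Natural minor scale pattern: W-H-W-W-H-W-W (2-1-2-2-1-2-2 semitones)
Starting from G#:
  G# + 2 semitones → A#
  A# + 1 semitone → B
  B + 2 semitones → C#
  C# + 2 semitones → D#
  D# + 1 semitone → E
  E + 2 semitones → F#
  F# + 2 semitones → G#
Scale = G# A# B C# D# E F#


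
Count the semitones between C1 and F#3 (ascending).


Solution.
Absolute semitone position = octave×12 + chromatic position
C1: 1×12 + 0 = 12
F#3: 3×12 + 6 = 42
Difference = 42 - 12 = 30
= 30 semitones


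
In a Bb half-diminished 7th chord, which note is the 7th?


Working:
Half-diminished 7th chord = root + minor 3rd + diminished 5th + minor 7th
Seventh chords stack in thirds, so the letter names are B-D-F-A
Root: Bb
Minor 3rd above Bb: Db
Diminished 5th above Bb: Fb
Minor 7th above Bb: Ab
The 7th = Ab


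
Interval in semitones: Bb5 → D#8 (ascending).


Let's work it out.
Absolute semitone position = octave×12 + chromatic position
Bb5: 5×12 + 10 = 70
D#8: 8×12 + 3 = 99
Difference = 99 - 70 = 29
= 29 semitones


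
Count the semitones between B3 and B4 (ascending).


Let's work it out.
Absolute semitone position = octave×12 + chromatic position
B3: 3×12 + 11 = 47
B4: 4×12 + 11 = 59
Difference = 59 - 47 = 12
= 12 semitones


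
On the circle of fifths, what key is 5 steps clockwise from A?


Each clockwise step on the circle of fifths moves up a perfect 5th
From A: A → E → B → F#/Gb → Db → Ab
= Ab


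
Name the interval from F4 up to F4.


Let's work it out.
Letter names: F → F spans 1 letter name → a unison
Semitones: F4 → F4 = 0 half-steps
A unison of 0 semitones is a perfect unison
= perfect unison


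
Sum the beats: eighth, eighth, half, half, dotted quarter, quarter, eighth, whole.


Working:
Beat values:
  eighth = 0.5 beats
  eighth = 0.5 beats
  half = 2 beats
  half = 2 beats
  dotted quarter = 1.5 beats
  quarter = 1 beat
  eighth = 0.5 beats
  whole = 4 beats
Sum = 0.5 + 0.5 + 2 + 2 + 1.5 + 1 + 0.5 + 4
= 12 beats


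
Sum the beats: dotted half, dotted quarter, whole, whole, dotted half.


Step by step:
Beat values:
  dotted half = 3 beats
  dotted quarter = 1.5 beats
  whole = 4 beats
  whole = 4 beats
  dotted half = 3 beats
Sum = 3 + 1.5 + 4 + 4 + 3
= 15.5 beats


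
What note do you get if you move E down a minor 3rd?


Step by step:
minor 3rd: 3 letter names, 3 semitones
Letter: E - 2 → C
Pitch: E - 3 semitones, spelled as a C → C#
= C#


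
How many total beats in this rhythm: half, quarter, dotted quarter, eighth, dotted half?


Beat values:
  half = 2 beats
  quarter = 1 beat
  dotted quarter = 1.5 beats
  eighth = 0.5 beats
  dotted half = 3 beats
Sum = 2 + 1 + 1.5 + 0.5 + 3
= 8 beats


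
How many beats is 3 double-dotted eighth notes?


Step by step:
Base eighth note = 1/2 beats
Dot 1 adds half the previous value: +1/4
Dot 2 adds half the previous value: +1/8
One double-dotted eighth = 1/2 + 1/4 + 1/8 = 7/8
3 of them = 3 × 7/8 = 21/8
= 21/8 beats


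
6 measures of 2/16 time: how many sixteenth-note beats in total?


Reasoning:
Time signature 2/16: the bottom number 16 means the sixteenth note gets one count
The top number 2 means 2 sixteenth-note beats per measure
Total = 2 × 6 measures
= 12 sixteenth-note beats


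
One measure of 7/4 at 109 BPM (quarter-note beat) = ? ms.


Quarter-note beat duration = 60000 / 109 ms
Beats per measure (7/4) = 7
One measure = 7 × 60000 / 109 = 420000 / 109 ms
= 3853.2 ms


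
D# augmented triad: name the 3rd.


Reasoning:
Augmented triad = root + major 3rd (4 semitones) + augmented 5th (8 semitones)
A triad on D# stacks thirds, so the chord tones use letter names D-F-A
Root: D#
Major 3rd above D#: F##
Augmented 5th above D#: A##
The 3rd = F##


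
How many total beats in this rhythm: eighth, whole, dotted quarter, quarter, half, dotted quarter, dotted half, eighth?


Beat values:
  eighth = 0.5 beats
  whole = 4 beats
  dotted quarter = 1.5 beats
  quarter = 1 beat
  half = 2 beats
  dotted quarter = 1.5 beats
  dotted half = 3 beats
  eighth = 0.5 beats
Sum = 0.5 + 4 + 1.5 + 1 + 2 + 1.5 + 3 + 0.5
= 14 beats


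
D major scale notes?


Solution.
Major scale pattern: W-W-H-W-W-W-H (2-2-1-2-2-2-1 semitones)
Starting from D:
  D + 2 semitones → E
  E + 2 semitones → F#
  F# + 1 semitone → G
  G + 2 semitones → A
  A + 2 semitones → B
  B + 2 semitones → C#
  C# + 1 semitone → D
Scale = D E F# G A B C#


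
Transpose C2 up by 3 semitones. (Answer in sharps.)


C2: chromatic position 0 in octave 2 → absolute = 2×12 + 0 = 24
Transpose up 3: 24 + 3 = 27
27 = 2×12 + 3 → D# in octave 2
Result = D#2


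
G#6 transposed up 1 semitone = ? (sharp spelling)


Step by step:
G#6: chromatic position 8 in octave 6 → absolute = 6×12 + 8 = 80
Transpose up 1: 80 + 1 = 81
81 = 6×12 + 9 → A in octave 6
Result = A6


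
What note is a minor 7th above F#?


A 7th spans 7 letter names, so from F we land on E
A minor 7th = 10 semitones above F#
Spell E at that pitch: E
= E


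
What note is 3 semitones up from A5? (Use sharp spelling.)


Working:
A5: chromatic position 9 in octave 5 → absolute = 5×12 + 9 = 69
Transpose up 3: 69 + 3 = 72
72 = 6×12 + 0 → C in octave 6
Result = C6


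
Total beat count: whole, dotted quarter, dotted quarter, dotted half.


Step by step:
Beat values:
  whole = 4 beats
  dotted quarter = 1.5 beats
  dotted quarter = 1.5 beats
  dotted half = 3 beats
Sum = 4 + 1.5 + 1.5 + 3
= 10 beats


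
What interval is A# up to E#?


Working:
Letter names: A → E spans 5 letter names → a 5th
Semitones: A# → E# = 7 half-steps
A 5th of 7 semitones is a perfect 5th
= perfect 5th


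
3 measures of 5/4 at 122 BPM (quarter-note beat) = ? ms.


Working:
Quarter-note beat duration = 60000 / 122 ms
Beats per measure (5/4) = 5
One measure = 5 × 60000 / 122 = 300000 / 122 ms
3 measures = 3 × 300000 / 122 = 900000 / 122
= 7377.0 ms


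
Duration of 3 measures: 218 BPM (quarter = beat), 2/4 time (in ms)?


Let's work it out.
Quarter-note beat duration = 60000 / 218 ms
Beats per measure (2/4) = 2
One measure = 2 × 60000 / 218 = 120000 / 218 ms
3 measures = 3 × 120000 / 218 = 360000 / 218
= 1651.4 ms


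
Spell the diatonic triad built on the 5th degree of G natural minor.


Solution.
G natural minor scale: G A Bb C D Eb F
Diatonic triad on degree 5 stacks scale notes 5, 7, 2: D F A
D→F = 3 semitones; D→A = 7 semitones → minor triad
= D F A (minor)


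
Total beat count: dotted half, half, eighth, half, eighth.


Working:
Beat values:
  dotted half = 3 beats
  half = 2 beats
  eighth = 0.5 beats
  half = 2 beats
  eighth = 0.5 beats
Sum = 3 + 2 + 0.5 + 2 + 0.5
= 8 beats


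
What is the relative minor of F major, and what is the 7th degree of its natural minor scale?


The relative minor shares the major's key signature and starts on its 6th degree
6th degree = a major 6th above the tonic; a major 6th above F is D
→ relative minor of F major is D minor
D natural minor scale: D E F G A Bb C
= D minor; 7th degree = C


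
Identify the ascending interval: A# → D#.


Working:
Letter names: A → D spans 4 letter names → a 4th
Semitones: A# → D# = 5 half-steps
A 4th of 5 semitones is a perfect 4th
= perfect 4th


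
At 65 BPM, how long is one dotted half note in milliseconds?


Let's work it out.
One quarter-note beat = 60000 / BPM = 60000 / 65 ms
Dotted half note = 3 × quarter note
Duration = 3 × 60000 / 65 = 180000 / 65
= 2769.2 ms


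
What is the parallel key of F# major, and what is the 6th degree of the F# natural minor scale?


Solution.
Parallel keys share the same tonic but differ in mode
F# major → parallel is F# minor
F# natural minor scale: F# G# A B C# D E
= F# minor; 6th degree = D


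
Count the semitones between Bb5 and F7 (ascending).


Absolute semitone position = octave×12 + chromatic position
Bb5: 5×12 + 10 = 70
F7: 7×12 + 5 = 89
Difference = 89 - 70 = 19
= 19 semitones


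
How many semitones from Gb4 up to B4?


Reasoning:
Absolute semitone position = octave×12 + chromatic position
Gb4: 4×12 + 6 = 54
B4: 4×12 + 11 = 59
Difference = 59 - 54 = 5
= 5 semitones


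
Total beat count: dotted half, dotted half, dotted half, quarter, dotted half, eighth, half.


Working:
Beat values:
  dotted half = 3 beats
  dotted half = 3 beats
  dotted half = 3 beats
  quarter = 1 beat
  dotted half = 3 beats
  eighth = 0.5 beats
  half = 2 beats
Sum = 3 + 3 + 3 + 1 + 3 + 0.5 + 2
= 15.5 beats


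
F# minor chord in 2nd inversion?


Working:
Root position: F# A C#
2nd inversion: move root and 3rd up an octave
Bass note: C#
Notes (bottom to top) = C# F# A


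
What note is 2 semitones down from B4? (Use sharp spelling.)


B4: chromatic position 11 in octave 4 → absolute = 4×12 + 11 = 59
Transpose down 2: 59 - 2 = 57
57 = 4×12 + 9 → A in octave 4
Result = A4


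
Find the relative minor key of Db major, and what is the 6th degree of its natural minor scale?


Let's work it out.
The relative minor shares the major's key signature and starts on its 6th degree
6th degree = a major 6th above the tonic; a major 6th above Db is Bb
→ relative minor of Db major is Bb minor
Bb natural minor scale: Bb C Db Eb F Gb Ab
= Bb minor; 6th degree = Gb


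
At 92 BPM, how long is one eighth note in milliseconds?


One quarter-note beat = 60000 / BPM = 60000 / 92 ms
Eighth note = 1/2 × quarter note
Duration = 1/2 × 60000 / 92 = 30000 / 92
= 326.1 ms


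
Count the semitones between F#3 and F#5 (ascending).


Let's work it out.
Absolute semitone position = octave×12 + chromatic position
F#3: 3×12 + 6 = 42
F#5: 5×12 + 6 = 66
Difference = 66 - 42 = 24
= 24 semitones


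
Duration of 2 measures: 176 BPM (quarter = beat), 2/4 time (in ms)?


Working:
Quarter-note beat duration = 60000 / 176 ms
Beats per measure (2/4) = 2
One measure = 2 × 60000 / 176 = 120000 / 176 ms
2 measures = 2 × 120000 / 176 = 240000 / 176
= 1363.6 ms


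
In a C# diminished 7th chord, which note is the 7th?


Solution.
Diminished 7th chord = root + minor 3rd + diminished 5th + diminished 7th
Seventh chords stack in thirds, so the letter names are C-E-G-B
Root: C#
Minor 3rd above C#: E
Diminished 5th above C#: G
Diminished 7th above C#: Bb
The 7th = Bb


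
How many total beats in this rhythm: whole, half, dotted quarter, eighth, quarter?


Beat values:
  whole = 4 beats
  half = 2 beats
  dotted quarter = 1.5 beats
  eighth = 0.5 beats
  quarter = 1 beat
Sum = 4 + 2 + 1.5 + 0.5 + 1
= 9 beats


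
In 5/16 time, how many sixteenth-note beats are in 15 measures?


Time signature 5/16: the bottom number 16 means the sixteenth note gets one count
The top number 5 means 5 sixteenth-note beats per measure
Total = 5 × 15 measures
= 75 sixteenth-note beats


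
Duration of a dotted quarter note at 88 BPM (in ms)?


One quarter-note beat = 60000 / BPM = 60000 / 88 ms
Dotted quarter note = 3/2 × quarter note
Duration = 3/2 × 60000 / 88 = 90000 / 88
= 1022.7 ms


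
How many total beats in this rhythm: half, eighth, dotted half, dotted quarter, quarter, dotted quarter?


Working:
Beat values:
  half = 2 beats
  eighth = 0.5 beats
  dotted half = 3 beats
  dotted quarter = 1.5 beats
  quarter = 1 beat
  dotted quarter = 1.5 beats
Sum = 2 + 0.5 + 3 + 1.5 + 1 + 1.5
= 9.5 beats


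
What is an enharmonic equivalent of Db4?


Step by step:
Enharmonic notes sound the same pitch but are spelled with different letter names
Db and C# name the same pitch class
= C#4


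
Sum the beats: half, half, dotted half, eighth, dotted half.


Reasoning:
Beat values:
  half = 2 beats
  half = 2 beats
  dotted half = 3 beats
  eighth = 0.5 beats
  dotted half = 3 beats
Sum = 2 + 2 + 3 + 0.5 + 3
= 10.5 beats


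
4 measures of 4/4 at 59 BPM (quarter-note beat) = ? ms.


Reasoning:
Quarter-note beat duration = 60000 / 59 ms
Beats per measure (4/4) = 4
One measure = 4 × 60000 / 59 = 240000 / 59 ms
4 measures = 4 × 240000 / 59 = 960000 / 59
= 16271.2 ms


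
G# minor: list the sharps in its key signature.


Solution.
Sharp minor keys follow the circle of fifths: A(0), E(1), B(2), F#(3), C#(4), G#(5), D#(6), A#(7)
G# minor has 5 sharps
Order of sharps: F# C# G# D# A# E# B# → first 5: F#, C#, G#, D#, A#
= F#, C#, G#, D#, A#


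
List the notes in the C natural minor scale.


Working:
Natural minor scale pattern: W-H-W-W-H-W-W (2-1-2-2-1-2-2 semitones)
Starting from C:
  C + 2 semitones → D
  D + 1 semitone → Eb
  Eb + 2 semitones → F
  F + 2 semitones → G
  G + 1 semitone → Ab
  Ab + 2 semitones → Bb
  Bb + 2 semitones → C
Scale = C D Eb F G Ab Bb


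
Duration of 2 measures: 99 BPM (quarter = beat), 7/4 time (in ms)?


Working:
Quarter-note beat duration = 60000 / 99 ms
Beats per measure (7/4) = 7
One measure = 7 × 60000 / 99 = 420000 / 99 ms
2 measures = 2 × 420000 / 99 = 840000 / 99
= 8484.8 ms


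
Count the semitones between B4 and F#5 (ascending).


Solution.
Absolute semitone position = octave×12 + chromatic position
B4: 4×12 + 11 = 59
F#5: 5×12 + 6 = 66
Difference = 66 - 59 = 7
= 7 semitones


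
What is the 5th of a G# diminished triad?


Step by step:
Diminished triad = root + minor 3rd (3 semitones) + diminished 5th (6 semitones)
A triad on G# stacks thirds, so the chord tones use letter names G-B-D
Root: G#
Minor 3rd above G#: B
Diminished 5th above G#: D
The 5th = D


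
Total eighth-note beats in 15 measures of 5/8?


Step by step:
Time signature 5/8: the bottom number 8 means the eighth note gets one count
The top number 5 means 5 eighth-note beats per measure
Total = 5 × 15 measures
= 75 eighth-note beats


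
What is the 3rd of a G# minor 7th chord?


Minor 7th chord = root + minor 3rd + perfect 5th + minor 7th
Seventh chords stack in thirds, so the letter names are G-B-D-F
Root: G#
Minor 3rd above G#: B
Perfect 5th above G#: D#
Minor 7th above G#: F#
The 3rd = B


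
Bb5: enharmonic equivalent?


Enharmonic notes sound the same pitch but are spelled with different letter names
Bb and A# name the same pitch class
= A#5


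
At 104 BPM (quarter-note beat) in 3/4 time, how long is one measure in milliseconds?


Quarter-note beat duration = 60000 / 104 ms
Beats per measure (3/4) = 3
One measure = 3 × 60000 / 104 = 180000 / 104 ms
= 1730.8 ms


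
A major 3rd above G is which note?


Step by step:
A 3rd spans 3 letter names, so from G we land on B
A major 3rd = 4 semitones above G
Spell B at that pitch: B
= B


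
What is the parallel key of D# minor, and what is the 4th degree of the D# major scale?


Let's work it out.
Parallel keys share the same tonic but differ in mode
D# minor → parallel is D# major
D# major scale: D# E# F## G# A# B# C##
= D# major; 4th degree = G#


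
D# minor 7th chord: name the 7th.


Working:
Minor 7th chord = root + minor 3rd + perfect 5th + minor 7th
Seventh chords stack in thirds, so the letter names are D-F-A-C
Root: D#
Minor 3rd above D#: F#
Perfect 5th above D#: A#
Minor 7th above D#: C#
The 7th = C#


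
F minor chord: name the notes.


Let's work it out.
Minor triad = root + minor 3rd (3 semitones) + perfect 5th (7 semitones)
A triad on F stacks thirds, so the chord tones use letter names F-A-C
Root: F
Minor 3rd above F: Ab
Perfect 5th above F: C
Chord = F Ab C


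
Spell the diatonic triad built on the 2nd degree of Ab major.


Ab major scale: Ab Bb C Db Eb F G
Diatonic triad on degree 2 stacks scale notes 2, 4, 6: Bb Db F
Bb→Db = 3 semitones; Bb→F = 7 semitones → minor triad
= Bb Db F (minor)


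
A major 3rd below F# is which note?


Solution.
A 3rd spans 3 letter names, so from F we land on D
A major 3rd = 4 semitones below F#
Spell D at that pitch: D
= D


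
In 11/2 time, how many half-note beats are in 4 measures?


Reasoning:
Time signature 11/2: the bottom number 2 means the half note gets one count
The top number 11 means 11 half-note beats per measure
Total = 11 × 4 measures
= 44 half-note beats


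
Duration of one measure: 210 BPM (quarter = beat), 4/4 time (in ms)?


Step by step:
Quarter-note beat duration = 60000 / 210 ms
Beats per measure (4/4) = 4
One measure = 4 × 60000 / 210 = 240000 / 210 ms
= 1142.9 ms


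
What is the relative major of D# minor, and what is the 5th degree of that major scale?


The relative major shares the key signature and is a minor 3rd above the minor tonic
A minor 3rd above D# is F#
→ relative major of D# minor is F# major
F# major scale: F# G# A# B C# D# E#
= F# major; 5th degree = C#


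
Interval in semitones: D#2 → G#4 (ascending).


Absolute semitone position = octave×12 + chromatic position
D#2: 2×12 + 3 = 27
G#4: 4×12 + 8 = 56
Difference = 56 - 27 = 29
= 29 semitones


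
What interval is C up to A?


Reasoning:
Letter names: C → A spans 6 letter names → a 6th
Semitones: C → A = 9 half-steps
A 6th of 9 semitones is a major 6th
= major 6th


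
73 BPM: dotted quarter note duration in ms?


One quarter-note beat = 60000 / BPM = 60000 / 73 ms
Dotted quarter note = 3/2 × quarter note
Duration = 3/2 × 60000 / 73 = 90000 / 73
= 1232.9 ms


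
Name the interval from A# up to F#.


Letter names: A → F spans 6 letter names → a 6th
Semitones: A# → F# = 8 half-steps
A 6th of 8 semitones is a minor 6th
= minor 6th


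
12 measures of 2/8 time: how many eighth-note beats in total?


Step by step:
Time signature 2/8: the bottom number 8 means the eighth note gets one count
The top number 2 means 2 eighth-note beats per measure
Total = 2 × 12 measures
= 24 eighth-note beats


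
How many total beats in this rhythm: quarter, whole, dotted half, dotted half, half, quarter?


Solution.
Beat values:
  quarter = 1 beat
  whole = 4 beats
  dotted half = 3 beats
  dotted half = 3 beats
  half = 2 beats
  quarter = 1 beat
Sum = 1 + 4 + 3 + 3 + 2 + 1
= 14 beats


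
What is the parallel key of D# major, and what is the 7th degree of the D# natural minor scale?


Parallel keys share the same tonic but differ in mode
D# major → parallel is D# minor
D# natural minor scale: D# E# F# G# A# B C#
= D# minor; 7th degree = C#


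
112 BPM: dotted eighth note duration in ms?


One quarter-note beat = 60000 / BPM = 60000 / 112 ms
Dotted eighth note = 3/4 × quarter note
Duration = 3/4 × 60000 / 112 = 45000 / 112
= 401.8 ms


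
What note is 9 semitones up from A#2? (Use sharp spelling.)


A#2: chromatic position 10 in octave 2 → absolute = 2×12 + 10 = 34
Transpose up 9: 34 + 9 = 43
43 = 3×12 + 7 → G in octave 3
Result = G3


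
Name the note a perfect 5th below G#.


Reasoning:
A 5th spans 5 letter names, so from G we land on C
A perfect 5th = 7 semitones below G#
Spell C at that pitch: C#
= C#


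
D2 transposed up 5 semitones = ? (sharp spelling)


Let's work it out.
D2: chromatic position 2 in octave 2 → absolute = 2×12 + 2 = 26
Transpose up 5: 26 + 5 = 31
31 = 2×12 + 7 → G in octave 2
Result = G2


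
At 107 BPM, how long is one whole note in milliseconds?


One quarter-note beat = 60000 / BPM = 60000 / 107 ms
Whole note = 4 × quarter note
Duration = 4 × 60000 / 107 = 240000 / 107
= 2243.0 ms


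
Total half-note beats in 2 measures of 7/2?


Step by step:
Time signature 7/2: the bottom number 2 means the half note gets one count
The top number 7 means 7 half-note beats per measure
Total = 7 × 2 measures
= 14 half-note beats


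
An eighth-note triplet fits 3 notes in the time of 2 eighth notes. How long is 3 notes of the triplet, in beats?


Let's work it out.
Triplet: 3 notes occupy the space of 2 eighth notes
Space = 2 × 1/2 = 1 beat
Each triplet note = 1 / 3 = 1/3 beats
3 notes = 3 × 1/3 = 1
= 1 beat


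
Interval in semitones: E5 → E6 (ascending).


Absolute semitone position = octave×12 + chromatic position
E5: 5×12 + 4 = 64
E6: 6×12 + 4 = 76
Difference = 76 - 64 = 12
= 12 semitones


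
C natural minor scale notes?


Natural minor scale pattern: W-H-W-W-H-W-W (2-1-2-2-1-2-2 semitones)
Starting from C:
  C + 2 semitones → D
  D + 1 semitone → Eb
  Eb + 2 semitones → F
  F + 2 semitones → G
  G + 1 semitone → Ab
  Ab + 2 semitones → Bb
  Bb + 2 semitones → C
Scale = C D Eb F G Ab Bb


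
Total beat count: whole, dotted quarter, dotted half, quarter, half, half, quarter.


Working:
Beat values:
  whole = 4 beats
  dotted quarter = 1.5 beats
  dotted half = 3 beats
  quarter = 1 beat
  half = 2 beats
  half = 2 beats
  quarter = 1 beat
Sum = 4 + 1.5 + 3 + 1 + 2 + 2 + 1
= 14.5 beats


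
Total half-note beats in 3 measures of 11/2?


Time signature 11/2: the bottom number 2 means the half note gets one count
The top number 11 means 11 half-note beats per measure
Total = 11 × 3 measures
= 33 half-note beats


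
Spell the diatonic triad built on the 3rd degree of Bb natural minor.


Bb natural minor scale: Bb C Db Eb F Gb Ab
Diatonic triad on degree 3 stacks scale notes 3, 5, 7: Db F Ab
Db→F = 4 semitones; Db→Ab = 7 semitones → major triad
= Db F Ab (major)


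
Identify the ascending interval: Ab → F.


Letter names: A → F spans 6 letter names → a 6th
Semitones: Ab → F = 9 half-steps
A 6th of 9 semitones is a major 6th
= major 6th


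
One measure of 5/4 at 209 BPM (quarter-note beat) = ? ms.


Quarter-note beat duration = 60000 / 209 ms
Beats per measure (5/4) = 5
One measure = 5 × 60000 / 209 = 300000 / 209 ms
= 1435.4 ms


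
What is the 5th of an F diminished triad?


Working:
Diminished triad = root + minor 3rd (3 semitones) + diminished 5th (6 semitones)
A triad on F stacks thirds, so the chord tones use letter names F-A-C
Root: F
Minor 3rd above F: Ab
Diminished 5th above F: Cb
The 5th = Cb


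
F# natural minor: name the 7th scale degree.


Solution.
Natural minor scale pattern: W-H-W-W-H-W-W (2-1-2-2-1-2-2 semitones)
Starting from F#:
  F# + 2 semitones → G#
  G# + 1 semitone → A
  A + 2 semitones → B
  B + 2 semitones → C#
  C# + 1 semitone → D
  D + 2 semitones → E
  E + 2 semitones → F#
Scale: F# G# A B C# D E
Degree 7 = E


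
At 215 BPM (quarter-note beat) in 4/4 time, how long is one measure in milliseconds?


Solution.
Quarter-note beat duration = 60000 / 215 ms
Beats per measure (4/4) = 4
One measure = 4 × 60000 / 215 = 240000 / 215 ms
= 1116.3 ms


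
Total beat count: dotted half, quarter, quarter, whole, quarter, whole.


Beat values:
  dotted half = 3 beats
  quarter = 1 beat
  quarter = 1 beat
  whole = 4 beats
  quarter = 1 beat
  whole = 4 beats
Sum = 3 + 1 + 1 + 4 + 1 + 4
= 14 beats


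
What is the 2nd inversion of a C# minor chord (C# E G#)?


Solution.
Root position: C# E G#
2nd inversion: move root and 3rd up an octave
Bass note: G#
Notes (bottom to top) = G# C# E


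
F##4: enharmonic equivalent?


Enharmonic notes sound the same pitch but are spelled with different letter names
F## and G name the same pitch class
= G4
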